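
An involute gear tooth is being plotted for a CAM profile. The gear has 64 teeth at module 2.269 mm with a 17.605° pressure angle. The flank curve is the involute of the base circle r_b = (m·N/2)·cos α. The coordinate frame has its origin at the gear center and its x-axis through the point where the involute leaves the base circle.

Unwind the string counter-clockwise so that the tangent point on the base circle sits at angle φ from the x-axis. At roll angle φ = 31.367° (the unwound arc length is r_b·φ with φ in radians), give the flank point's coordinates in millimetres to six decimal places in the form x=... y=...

pitch radius r_p = m·N/2 = 2.269·64/2 = 72.608000
base radius r_b = r_p·cos α = 72.608000·cos 17.605° = 69.207352
roll angle φ = 31.367° = 0.54745743 rad
x = r_b·(cos φ + φ·sin φ) = 69.207352·(0.85385074 + 0.54745743·0.52051794) = 78.814173
y = r_b·(sin φ − φ·cos φ) = 69.207352·(0.52051794 − 0.54745743·0.85385074) = 3.672904

x=78.814173 y=3.672904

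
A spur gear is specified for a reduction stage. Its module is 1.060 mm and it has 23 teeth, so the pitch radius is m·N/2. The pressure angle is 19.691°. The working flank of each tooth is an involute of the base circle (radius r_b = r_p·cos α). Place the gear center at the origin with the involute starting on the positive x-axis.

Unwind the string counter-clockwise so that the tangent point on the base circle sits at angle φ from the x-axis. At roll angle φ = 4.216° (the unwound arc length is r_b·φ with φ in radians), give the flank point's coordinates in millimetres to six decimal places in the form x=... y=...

pitch radius r_p = m·N/2 = 1.060·23/2 = 12.190000
base radius r_b = r_p·cos α = 12.190000·cos 19.691° = 11.477171
roll angle φ = 4.216° = 0.07358308 rad
x = r_b·(cos φ + φ·sin φ) = 11.477171·(0.99729399 + 0.07358308·0.07351670) = 11.508201
y = r_b·(sin φ − φ·cos φ) = 11.477171·(0.07351670 − 0.07358308·0.99729399) = 0.001523

x=11.508201 y=0.001523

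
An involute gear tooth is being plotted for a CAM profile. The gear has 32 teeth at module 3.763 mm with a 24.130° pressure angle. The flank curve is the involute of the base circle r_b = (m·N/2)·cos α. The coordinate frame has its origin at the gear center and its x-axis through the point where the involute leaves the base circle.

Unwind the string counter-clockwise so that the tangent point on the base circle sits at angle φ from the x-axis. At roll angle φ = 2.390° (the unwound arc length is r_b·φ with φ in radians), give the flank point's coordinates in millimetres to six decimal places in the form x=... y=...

x=54.994823 y=0.001329

pitch radius r_p = m·N/2 = 3.763·32/2 = 60.208000
base radius r_b = r_p·cos α = 60.208000·cos 24.130° = 54.947040
roll angle φ = 2.390° = 0.04171337 rad
x = r_b·(cos φ + φ·sin φ) = 54.947040·(0.99913012 + 0.04171337·0.04170127) = 54.994823
y = r_b·(sin φ − φ·cos φ) = 54.947040·(0.04170127 − 0.04171337·0.99913012) = 0.001329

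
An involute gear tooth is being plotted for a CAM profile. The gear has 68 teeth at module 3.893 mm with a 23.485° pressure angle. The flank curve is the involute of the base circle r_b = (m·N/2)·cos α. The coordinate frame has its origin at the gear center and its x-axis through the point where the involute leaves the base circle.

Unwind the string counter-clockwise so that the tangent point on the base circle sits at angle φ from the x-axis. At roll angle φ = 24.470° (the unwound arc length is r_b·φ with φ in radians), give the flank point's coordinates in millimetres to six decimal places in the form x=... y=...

pitch radius r_p = m·N/2 = 3.893·68/2 = 132.362000
base radius r_b = r_p·cos α = 132.362000·cos 23.485° = 121.397719
roll angle φ = 24.470° = 0.42708207 rad
x = r_b·(cos φ + φ·sin φ) = 121.397719·(0.91017828 + 0.42708207·0.41421673) = 131.969374
y = r_b·(sin φ − φ·cos φ) = 121.397719·(0.41421673 − 0.42708207·0.91017828) = 3.095145

x=131.969374 y=3.095145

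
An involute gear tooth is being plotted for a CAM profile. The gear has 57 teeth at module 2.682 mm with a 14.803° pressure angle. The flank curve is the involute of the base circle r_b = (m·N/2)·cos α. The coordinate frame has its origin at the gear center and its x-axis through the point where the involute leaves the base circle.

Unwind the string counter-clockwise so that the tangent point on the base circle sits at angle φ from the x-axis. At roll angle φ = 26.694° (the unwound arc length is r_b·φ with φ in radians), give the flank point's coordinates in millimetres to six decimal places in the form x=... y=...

pitch radius r_p = m·N/2 = 2.682·57/2 = 76.437000
base radius r_b = r_p·cos α = 76.437000·cos 14.803° = 73.900057
roll angle φ = 26.694° = 0.46589819 rad
x = r_b·(cos φ + φ·sin φ) = 73.900057·(0.89341844 + 0.46589819·0.44922544) = 81.490462
y = r_b·(sin φ − φ·cos φ) = 73.900057·(0.44922544 − 0.46589819·0.89341844) = 2.437476

x=81.490462 y=2.437476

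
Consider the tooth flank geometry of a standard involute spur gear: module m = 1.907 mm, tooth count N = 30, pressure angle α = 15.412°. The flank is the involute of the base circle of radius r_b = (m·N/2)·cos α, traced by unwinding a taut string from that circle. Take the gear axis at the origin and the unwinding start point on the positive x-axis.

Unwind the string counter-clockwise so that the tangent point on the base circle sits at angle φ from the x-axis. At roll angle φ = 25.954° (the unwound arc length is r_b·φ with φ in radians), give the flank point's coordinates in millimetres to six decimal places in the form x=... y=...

pitch radius r_p = m·N/2 = 1.907·30/2 = 28.605000
base radius r_b = r_p·cos α = 28.605000·cos 15.412° = 27.576357
roll angle φ = 25.954° = 0.45298275 rad
x = r_b·(cos φ + φ·sin φ) = 27.576357·(0.89914570 + 0.45298275·0.43764941) = 30.262111
y = r_b·(sin φ − φ·cos φ) = 27.576357·(0.43764941 − 0.45298275·0.89914570) = 0.836995

x=30.262111 y=0.836995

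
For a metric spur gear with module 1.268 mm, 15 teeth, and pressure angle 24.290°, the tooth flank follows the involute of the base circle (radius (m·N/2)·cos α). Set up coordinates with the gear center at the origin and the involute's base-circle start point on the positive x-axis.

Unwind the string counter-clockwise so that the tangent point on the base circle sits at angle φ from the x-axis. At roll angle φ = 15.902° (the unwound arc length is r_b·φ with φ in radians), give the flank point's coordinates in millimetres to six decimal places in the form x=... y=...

x=8.995578 y=0.061297

pitch radius r_p = m·N/2 = 1.268·15/2 = 9.510000
base radius r_b = r_p·cos α = 9.510000·cos 24.290° = 8.668128
roll angle φ = 15.902° = 0.27754226 rad
x = r_b·(cos φ + φ·sin φ) = 8.668128·(0.96173175 + 0.27754226·0.27399279) = 8.995578
y = r_b·(sin φ − φ·cos φ) = 8.668128·(0.27399279 − 0.27754226·0.96173175) = 0.061297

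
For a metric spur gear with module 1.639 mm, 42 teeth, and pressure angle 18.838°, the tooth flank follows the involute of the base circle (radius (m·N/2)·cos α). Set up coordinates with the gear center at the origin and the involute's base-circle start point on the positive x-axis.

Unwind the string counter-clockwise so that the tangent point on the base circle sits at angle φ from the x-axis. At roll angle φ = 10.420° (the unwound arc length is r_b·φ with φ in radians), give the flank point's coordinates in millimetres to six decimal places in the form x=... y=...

pitch radius r_p = m·N/2 = 1.639·42/2 = 34.419000
base radius r_b = r_p·cos α = 34.419000·cos 18.838° = 32.575357
roll angle φ = 10.420° = 0.18186331 rad
x = r_b·(cos φ + φ·sin φ) = 32.575357·(0.98350840 + 0.18186331·0.18086247) = 33.109614
y = r_b·(sin φ − φ·cos φ) = 32.575357·(0.18086247 − 0.18186331·0.98350840) = 0.065098

x=33.109614 y=0.065098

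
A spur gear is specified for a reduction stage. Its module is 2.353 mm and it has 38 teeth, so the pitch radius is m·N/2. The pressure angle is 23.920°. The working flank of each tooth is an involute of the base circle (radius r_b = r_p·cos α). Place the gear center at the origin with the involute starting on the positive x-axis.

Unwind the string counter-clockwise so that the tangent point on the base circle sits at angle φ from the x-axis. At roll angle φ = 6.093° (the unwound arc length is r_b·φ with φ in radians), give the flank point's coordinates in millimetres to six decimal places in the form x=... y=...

pitch radius r_p = m·N/2 = 2.353·38/2 = 44.707000
base radius r_b = r_p·cos α = 44.707000·cos 23.920° = 40.867227
roll angle φ = 6.093° = 0.10634291 rad
x = r_b·(cos φ + φ·sin φ) = 40.867227·(0.99435092 + 0.10634291·0.10614259) = 41.097654
y = r_b·(sin φ − φ·cos φ) = 40.867227·(0.10614259 − 0.10634291·0.99435092) = 0.016364

x=41.097654 y=0.016364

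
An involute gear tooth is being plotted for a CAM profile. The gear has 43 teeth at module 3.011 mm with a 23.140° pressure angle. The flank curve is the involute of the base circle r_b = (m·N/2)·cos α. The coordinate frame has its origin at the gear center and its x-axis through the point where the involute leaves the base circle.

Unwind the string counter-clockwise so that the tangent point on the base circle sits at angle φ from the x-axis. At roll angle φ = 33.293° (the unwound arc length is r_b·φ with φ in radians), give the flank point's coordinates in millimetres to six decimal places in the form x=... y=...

pitch radius r_p = m·N/2 = 3.011·43/2 = 64.736500
base radius r_b = r_p·cos α = 64.736500·cos 23.140° = 59.528278
roll angle φ = 33.293° = 0.58107247 rad
x = r_b·(cos φ + φ·sin φ) = 59.528278·(0.83587443 + 0.58107247·0.54892070) = 68.745467
y = r_b·(sin φ − φ·cos φ) = 59.528278·(0.54892070 − 0.58107247·0.83587443) = 3.763204

x=68.745467 y=3.763204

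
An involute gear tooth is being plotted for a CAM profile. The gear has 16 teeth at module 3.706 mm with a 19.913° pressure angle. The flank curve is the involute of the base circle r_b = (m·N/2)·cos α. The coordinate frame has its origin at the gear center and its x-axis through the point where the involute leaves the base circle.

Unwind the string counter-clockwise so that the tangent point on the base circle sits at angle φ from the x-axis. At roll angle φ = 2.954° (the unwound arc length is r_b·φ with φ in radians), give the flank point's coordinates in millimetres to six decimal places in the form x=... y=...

x=27.912395 y=0.001273

pitch radius r_p = m·N/2 = 3.706·16/2 = 29.648000
base radius r_b = r_p·cos α = 29.648000·cos 19.913° = 27.875372
roll angle φ = 2.954° = 0.05155703 rad
x = r_b·(cos φ + φ·sin φ) = 27.875372·(0.99867123 + 0.05155703·0.05153419) = 27.912395
y = r_b·(sin φ − φ·cos φ) = 27.875372·(0.05153419 − 0.05155703·0.99867123) = 0.001273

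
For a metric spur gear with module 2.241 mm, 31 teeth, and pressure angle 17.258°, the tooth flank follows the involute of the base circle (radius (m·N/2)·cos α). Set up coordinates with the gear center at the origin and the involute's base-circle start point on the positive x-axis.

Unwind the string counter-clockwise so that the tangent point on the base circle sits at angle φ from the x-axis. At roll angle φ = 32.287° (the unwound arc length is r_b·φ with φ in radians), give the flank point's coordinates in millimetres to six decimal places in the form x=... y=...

pitch radius r_p = m·N/2 = 2.241·31/2 = 34.735500
base radius r_b = r_p·cos α = 34.735500·cos 17.258° = 33.171657
roll angle φ = 32.287° = 0.56351446 rad
x = r_b·(cos φ + φ·sin φ) = 33.171657·(0.84538305 + 0.56351446·0.53416055) = 38.027664
y = r_b·(sin φ − φ·cos φ) = 33.171657·(0.53416055 − 0.56351446·0.84538305) = 1.916492

x=38.027664 y=1.916492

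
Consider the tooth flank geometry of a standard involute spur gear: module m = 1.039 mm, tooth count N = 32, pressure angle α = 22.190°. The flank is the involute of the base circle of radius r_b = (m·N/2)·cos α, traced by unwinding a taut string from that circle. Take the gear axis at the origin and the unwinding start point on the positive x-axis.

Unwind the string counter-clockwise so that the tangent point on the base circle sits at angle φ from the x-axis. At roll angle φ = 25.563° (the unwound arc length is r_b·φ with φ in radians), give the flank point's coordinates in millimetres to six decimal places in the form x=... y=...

pitch radius r_p = m·N/2 = 1.039·32/2 = 16.624000
base radius r_b = r_p·cos α = 16.624000·cos 22.190° = 15.392769
roll angle φ = 25.563° = 0.44615852 rad
x = r_b·(cos φ + φ·sin φ) = 15.392769·(0.90211137 + 0.44615852·0.43150328) = 16.849390
y = r_b·(sin φ − φ·cos φ) = 15.392769·(0.43150328 − 0.44615852·0.90211137) = 0.446677

x=16.849390 y=0.446677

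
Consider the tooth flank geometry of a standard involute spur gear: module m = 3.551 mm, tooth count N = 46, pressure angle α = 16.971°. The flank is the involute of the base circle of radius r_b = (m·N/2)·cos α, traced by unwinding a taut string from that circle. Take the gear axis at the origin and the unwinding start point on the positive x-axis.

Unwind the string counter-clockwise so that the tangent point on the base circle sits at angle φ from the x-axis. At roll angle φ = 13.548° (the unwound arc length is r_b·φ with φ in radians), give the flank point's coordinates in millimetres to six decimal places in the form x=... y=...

x=80.269745 y=0.342333

pitch radius r_p = m·N/2 = 3.551·46/2 = 81.673000
base radius r_b = r_p·cos α = 81.673000·cos 16.971° = 78.116355
roll angle φ = 13.548° = 0.23645721 rad
x = r_b·(cos φ + φ·sin φ) = 78.116355·(0.97217401 + 0.23645721·0.23425989) = 80.269745
y = r_b·(sin φ − φ·cos φ) = 78.116355·(0.23425989 − 0.23645721·0.97217401) = 0.342333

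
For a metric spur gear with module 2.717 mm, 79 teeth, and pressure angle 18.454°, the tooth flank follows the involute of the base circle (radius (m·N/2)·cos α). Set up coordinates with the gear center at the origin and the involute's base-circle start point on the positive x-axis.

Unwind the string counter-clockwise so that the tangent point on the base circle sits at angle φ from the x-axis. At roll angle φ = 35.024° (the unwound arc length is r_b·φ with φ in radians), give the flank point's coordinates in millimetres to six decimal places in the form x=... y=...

x=119.082795 y=7.465383

pitch radius r_p = m·N/2 = 2.717·79/2 = 107.321500
base radius r_b = r_p·cos α = 107.321500·cos 18.454° = 101.802824
roll angle φ = 35.024° = 0.61128412 rad
x = r_b·(cos φ + φ·sin φ) = 101.802824·(0.81891171 + 0.61128412·0.57391951) = 119.082795
y = r_b·(sin φ − φ·cos φ) = 101.802824·(0.57391951 − 0.61128412·0.81891171) = 7.465383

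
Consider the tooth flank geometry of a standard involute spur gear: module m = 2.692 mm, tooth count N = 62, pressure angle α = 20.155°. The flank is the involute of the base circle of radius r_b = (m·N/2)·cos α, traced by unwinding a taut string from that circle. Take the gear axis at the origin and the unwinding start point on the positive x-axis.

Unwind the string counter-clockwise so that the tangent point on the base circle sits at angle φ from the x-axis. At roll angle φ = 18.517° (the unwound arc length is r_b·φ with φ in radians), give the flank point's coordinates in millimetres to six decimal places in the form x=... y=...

x=82.326795 y=0.872314

pitch radius r_p = m·N/2 = 2.692·62/2 = 83.452000
base radius r_b = r_p·cos α = 83.452000·cos 20.155° = 78.341727
roll angle φ = 18.517° = 0.32318262 rad
x = r_b·(cos φ + φ·sin φ) = 78.341727·(0.94822947 + 0.32318262·0.31758602) = 82.326795
y = r_b·(sin φ − φ·cos φ) = 78.341727·(0.31758602 − 0.32318262·0.94822947) = 0.872314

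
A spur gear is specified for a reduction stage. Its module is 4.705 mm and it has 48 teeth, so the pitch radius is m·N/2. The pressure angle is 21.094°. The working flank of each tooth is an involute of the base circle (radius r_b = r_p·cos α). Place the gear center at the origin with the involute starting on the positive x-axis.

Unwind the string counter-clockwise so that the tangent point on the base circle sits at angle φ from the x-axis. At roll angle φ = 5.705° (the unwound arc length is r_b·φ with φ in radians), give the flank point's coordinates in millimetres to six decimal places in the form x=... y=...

pitch radius r_p = m·N/2 = 4.705·48/2 = 112.920000
base radius r_b = r_p·cos α = 112.920000·cos 21.094° = 105.353370
roll angle φ = 5.705° = 0.09957103 rad
x = r_b·(cos φ + φ·sin φ) = 105.353370·(0.99504690 + 0.09957103·0.09940658) = 105.874333
y = r_b·(sin φ − φ·cos φ) = 105.353370·(0.09940658 − 0.09957103·0.99504690) = 0.034633

x=105.874333 y=0.034633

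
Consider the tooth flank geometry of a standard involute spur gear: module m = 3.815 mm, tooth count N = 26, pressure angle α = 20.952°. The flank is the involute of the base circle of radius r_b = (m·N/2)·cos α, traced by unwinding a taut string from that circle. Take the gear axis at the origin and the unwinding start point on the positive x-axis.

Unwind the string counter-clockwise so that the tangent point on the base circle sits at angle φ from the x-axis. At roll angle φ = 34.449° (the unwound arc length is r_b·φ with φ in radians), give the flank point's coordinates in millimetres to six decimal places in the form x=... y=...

x=53.945846 y=3.235848

pitch radius r_p = m·N/2 = 3.815·26/2 = 49.595000
base radius r_b = r_p·cos α = 49.595000·cos 20.952° = 46.315795
roll angle φ = 34.449° = 0.60124847 rad
x = r_b·(cos φ + φ·sin φ) = 46.315795·(0.82463003 + 0.60124847·0.56567244) = 53.945846
y = r_b·(sin φ − φ·cos φ) = 46.315795·(0.56567244 − 0.60124847·0.82463003) = 3.235848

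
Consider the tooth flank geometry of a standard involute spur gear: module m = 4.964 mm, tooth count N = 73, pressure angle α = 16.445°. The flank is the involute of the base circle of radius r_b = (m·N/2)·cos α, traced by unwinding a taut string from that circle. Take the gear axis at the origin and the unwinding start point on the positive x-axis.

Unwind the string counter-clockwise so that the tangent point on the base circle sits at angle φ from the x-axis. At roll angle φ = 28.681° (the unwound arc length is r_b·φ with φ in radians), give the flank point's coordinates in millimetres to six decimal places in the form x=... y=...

x=194.200995 y=7.085278

pitch radius r_p = m·N/2 = 4.964·73/2 = 181.186000
base radius r_b = r_p·cos α = 181.186000·cos 16.445° = 173.774030
roll angle φ = 28.681° = 0.50057788 rad
x = r_b·(cos φ + φ·sin φ) = 173.774030·(0.87730536 + 0.50057788·0.47993260) = 194.200995
y = r_b·(sin φ − φ·cos φ) = 173.774030·(0.47993260 − 0.50057788·0.87730536) = 7.085278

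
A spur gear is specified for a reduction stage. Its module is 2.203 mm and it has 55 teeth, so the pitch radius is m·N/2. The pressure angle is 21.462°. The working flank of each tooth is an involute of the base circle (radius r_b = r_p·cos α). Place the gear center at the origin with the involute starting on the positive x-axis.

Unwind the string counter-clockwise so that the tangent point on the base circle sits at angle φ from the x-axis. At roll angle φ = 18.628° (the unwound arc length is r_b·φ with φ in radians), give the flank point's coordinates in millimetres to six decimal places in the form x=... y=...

x=59.283311 y=0.639073

pitch radius r_p = m·N/2 = 2.203·55/2 = 60.582500
base radius r_b = r_p·cos α = 60.582500·cos 21.462° = 56.381736
roll angle φ = 18.628° = 0.32511993 rad
x = r_b·(cos φ + φ·sin φ) = 56.381736·(0.94761242 + 0.32511993·0.31942244) = 59.283311
y = r_b·(sin φ − φ·cos φ) = 56.381736·(0.31942244 − 0.32511993·0.94761242) = 0.639073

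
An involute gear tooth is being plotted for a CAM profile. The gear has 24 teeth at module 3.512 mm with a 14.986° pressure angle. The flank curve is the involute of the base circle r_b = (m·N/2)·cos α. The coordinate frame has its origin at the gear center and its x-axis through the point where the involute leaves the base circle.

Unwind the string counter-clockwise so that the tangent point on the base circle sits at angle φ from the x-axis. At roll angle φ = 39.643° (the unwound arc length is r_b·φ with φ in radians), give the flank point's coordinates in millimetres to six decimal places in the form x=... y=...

x=49.319674 y=4.283347

pitch radius r_p = m·N/2 = 3.512·24/2 = 42.144000
base radius r_b = r_p·cos α = 42.144000·cos 14.986° = 40.710642
roll angle φ = 39.643° = 0.69190088 rad
x = r_b·(cos φ + φ·sin φ) = 40.710642·(0.77003464 + 0.69190088·0.63800207) = 49.319674
y = r_b·(sin φ − φ·cos φ) = 40.710642·(0.63800207 − 0.69190088·0.77003464) = 4.283347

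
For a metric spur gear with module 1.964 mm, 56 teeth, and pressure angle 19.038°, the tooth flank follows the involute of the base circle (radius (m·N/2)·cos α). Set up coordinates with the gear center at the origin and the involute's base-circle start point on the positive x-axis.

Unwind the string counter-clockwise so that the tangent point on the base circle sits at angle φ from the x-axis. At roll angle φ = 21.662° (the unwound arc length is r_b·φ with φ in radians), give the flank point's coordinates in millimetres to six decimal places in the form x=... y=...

x=55.567642 y=0.923116

pitch radius r_p = m·N/2 = 1.964·56/2 = 54.992000
base radius r_b = r_p·cos α = 54.992000·cos 19.038° = 51.984072
roll angle φ = 21.662° = 0.37807322 rad
x = r_b·(cos φ + φ·sin φ) = 51.984072·(0.92937759 + 0.37807322·0.36913045) = 55.567642
y = r_b·(sin φ − φ·cos φ) = 51.984072·(0.36913045 − 0.37807322·0.92937759) = 0.923116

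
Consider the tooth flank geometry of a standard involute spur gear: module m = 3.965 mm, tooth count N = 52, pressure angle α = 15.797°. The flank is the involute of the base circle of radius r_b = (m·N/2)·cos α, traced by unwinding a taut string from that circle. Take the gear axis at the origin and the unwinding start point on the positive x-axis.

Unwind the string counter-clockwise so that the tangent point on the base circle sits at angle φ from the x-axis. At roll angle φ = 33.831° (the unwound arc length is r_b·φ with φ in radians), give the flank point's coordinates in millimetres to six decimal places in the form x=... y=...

x=115.010472 y=6.572553

pitch radius r_p = m·N/2 = 3.965·52/2 = 103.090000
base radius r_b = r_p·cos α = 103.090000·cos 15.797° = 99.196523
roll angle φ = 33.831° = 0.59046234 rad
x = r_b·(cos φ + φ·sin φ) = 99.196523·(0.83068336 + 0.59046234·0.55674514) = 115.010472
y = r_b·(sin φ − φ·cos φ) = 99.196523·(0.55674514 − 0.59046234·0.83068336) = 6.572553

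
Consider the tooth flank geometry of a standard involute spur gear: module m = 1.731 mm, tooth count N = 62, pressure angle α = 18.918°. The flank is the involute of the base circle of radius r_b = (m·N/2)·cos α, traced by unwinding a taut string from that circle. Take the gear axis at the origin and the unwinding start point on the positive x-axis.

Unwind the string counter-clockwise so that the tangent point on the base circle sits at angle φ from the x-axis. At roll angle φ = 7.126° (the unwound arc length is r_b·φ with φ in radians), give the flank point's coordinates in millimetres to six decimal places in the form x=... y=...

x=51.153514 y=0.032503

pitch radius r_p = m·N/2 = 1.731·62/2 = 53.661000
base radius r_b = r_p·cos α = 53.661000·cos 18.918° = 50.762423
roll angle φ = 7.126° = 0.12437216 rad
x = r_b·(cos φ + φ·sin φ) = 50.762423·(0.99227575 + 0.12437216·0.12405177) = 51.153514
y = r_b·(sin φ − φ·cos φ) = 50.762423·(0.12405177 − 0.12437216·0.99227575) = 0.032503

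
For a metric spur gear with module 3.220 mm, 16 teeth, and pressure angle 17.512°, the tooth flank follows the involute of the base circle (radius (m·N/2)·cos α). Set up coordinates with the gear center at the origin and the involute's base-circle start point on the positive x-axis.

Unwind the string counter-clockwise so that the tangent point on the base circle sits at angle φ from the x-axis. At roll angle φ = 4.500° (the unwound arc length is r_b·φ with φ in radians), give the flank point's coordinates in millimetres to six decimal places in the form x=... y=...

x=24.641777 y=0.003965

pitch radius r_p = m·N/2 = 3.220·16/2 = 25.760000
base radius r_b = r_p·cos α = 25.760000·cos 17.512° = 24.566126
roll angle φ = 4.500° = 0.07853982 rad
x = r_b·(cos φ + φ·sin φ) = 24.566126·(0.99691733 + 0.07853982·0.07845910) = 24.641777
y = r_b·(sin φ − φ·cos φ) = 24.566126·(0.07845910 − 0.07853982·0.99691733) = 0.003965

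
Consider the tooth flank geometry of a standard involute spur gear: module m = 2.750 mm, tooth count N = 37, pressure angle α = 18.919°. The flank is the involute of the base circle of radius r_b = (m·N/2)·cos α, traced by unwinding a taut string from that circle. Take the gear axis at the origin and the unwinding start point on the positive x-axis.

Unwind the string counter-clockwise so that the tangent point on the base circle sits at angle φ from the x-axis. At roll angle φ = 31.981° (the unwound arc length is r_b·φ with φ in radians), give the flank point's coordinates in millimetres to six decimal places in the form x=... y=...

x=55.049824 y=2.703839

pitch radius r_p = m·N/2 = 2.750·37/2 = 50.875000
base radius r_b = r_p·cos α = 50.875000·cos 18.919° = 48.126625
roll angle φ = 31.981° = 0.55817375 rad
x = r_b·(cos φ + φ·sin φ) = 48.126625·(0.84822378 + 0.55817375·0.52963801) = 55.049824
y = r_b·(sin φ − φ·cos φ) = 48.126625·(0.52963801 − 0.55817375·0.84822378) = 2.703839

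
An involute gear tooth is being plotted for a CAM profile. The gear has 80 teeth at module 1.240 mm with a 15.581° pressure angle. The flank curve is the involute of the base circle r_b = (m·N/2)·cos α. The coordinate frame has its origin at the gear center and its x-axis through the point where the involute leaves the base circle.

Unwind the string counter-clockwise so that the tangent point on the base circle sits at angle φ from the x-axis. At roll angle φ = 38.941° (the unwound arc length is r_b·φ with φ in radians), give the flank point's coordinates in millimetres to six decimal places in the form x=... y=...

pitch radius r_p = m·N/2 = 1.240·80/2 = 49.600000
base radius r_b = r_p·cos α = 49.600000·cos 15.581° = 47.777284
roll angle φ = 38.941° = 0.67964866 rad
x = r_b·(cos φ + φ·sin φ) = 47.777284·(0.77779359 + 0.67964866·0.62851980) = 57.570014
y = r_b·(sin φ − φ·cos φ) = 47.777284·(0.62851980 − 0.67964866·0.77779359) = 4.772636

x=57.570014 y=4.772636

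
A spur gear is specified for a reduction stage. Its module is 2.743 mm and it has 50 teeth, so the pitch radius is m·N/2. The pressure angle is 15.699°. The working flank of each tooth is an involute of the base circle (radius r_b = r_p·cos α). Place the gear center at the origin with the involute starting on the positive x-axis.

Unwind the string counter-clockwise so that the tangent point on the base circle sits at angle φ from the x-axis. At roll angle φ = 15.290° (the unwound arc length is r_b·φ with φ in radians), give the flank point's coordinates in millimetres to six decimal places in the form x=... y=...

x=68.325912 y=0.415234

pitch radius r_p = m·N/2 = 2.743·50/2 = 68.575000
base radius r_b = r_p·cos α = 68.575000·cos 15.699° = 66.016910
roll angle φ = 15.290° = 0.26686084 rad
x = r_b·(cos φ + φ·sin φ) = 66.016910·(0.96460346 + 0.26686084·0.26370470) = 68.325912
y = r_b·(sin φ − φ·cos φ) = 66.016910·(0.26370470 − 0.26686084·0.96460346) = 0.415234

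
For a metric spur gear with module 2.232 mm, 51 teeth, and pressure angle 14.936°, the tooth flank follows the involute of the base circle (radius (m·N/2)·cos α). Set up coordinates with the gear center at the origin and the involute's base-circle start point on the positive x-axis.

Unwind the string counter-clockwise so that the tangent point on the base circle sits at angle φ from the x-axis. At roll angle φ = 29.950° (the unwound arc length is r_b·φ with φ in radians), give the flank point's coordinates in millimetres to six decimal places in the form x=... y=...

pitch radius r_p = m·N/2 = 2.232·51/2 = 56.916000
base radius r_b = r_p·cos α = 56.916000·cos 14.936° = 54.993055
roll angle φ = 29.950° = 0.52272611 rad
x = r_b·(cos φ + φ·sin φ) = 54.993055·(0.86646141 + 0.52272611·0.49924406) = 62.000782
y = r_b·(sin φ − φ·cos φ) = 54.993055·(0.49924406 − 0.52272611·0.86646141) = 2.547392

x=62.000782 y=2.547392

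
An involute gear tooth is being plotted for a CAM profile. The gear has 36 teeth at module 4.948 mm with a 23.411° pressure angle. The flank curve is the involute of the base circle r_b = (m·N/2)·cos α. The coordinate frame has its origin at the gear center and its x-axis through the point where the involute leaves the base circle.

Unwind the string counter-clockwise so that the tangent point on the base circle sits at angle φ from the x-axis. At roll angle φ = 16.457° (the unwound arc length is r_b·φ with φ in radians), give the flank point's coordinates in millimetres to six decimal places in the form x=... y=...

x=85.034353 y=0.640278

pitch radius r_p = m·N/2 = 4.948·36/2 = 89.064000
base radius r_b = r_p·cos α = 89.064000·cos 23.411° = 81.732106
roll angle φ = 16.457° = 0.28722884 rad
x = r_b·(cos φ + φ·sin φ) = 81.732106·(0.95903262 + 0.28722884·0.28329568) = 85.034353
y = r_b·(sin φ − φ·cos φ) = 81.732106·(0.28329568 − 0.28722884·0.95903262) = 0.640278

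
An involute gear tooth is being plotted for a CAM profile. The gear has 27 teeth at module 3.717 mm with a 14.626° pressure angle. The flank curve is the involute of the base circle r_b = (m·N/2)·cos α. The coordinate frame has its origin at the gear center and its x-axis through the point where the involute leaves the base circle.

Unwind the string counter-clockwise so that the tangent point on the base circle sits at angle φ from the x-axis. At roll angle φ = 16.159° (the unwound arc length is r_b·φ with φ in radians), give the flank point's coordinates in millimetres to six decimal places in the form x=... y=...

pitch radius r_p = m·N/2 = 3.717·27/2 = 50.179500
base radius r_b = r_p·cos α = 50.179500·cos 14.626° = 48.553418
roll angle φ = 16.159° = 0.28202775 rad
x = r_b·(cos φ + φ·sin φ) = 48.553418·(0.96049308 + 0.28202775·0.27830386) = 50.446151
y = r_b·(sin φ − φ·cos φ) = 48.553418·(0.27830386 − 0.28202775·0.96049308) = 0.360177

x=50.446151 y=0.360177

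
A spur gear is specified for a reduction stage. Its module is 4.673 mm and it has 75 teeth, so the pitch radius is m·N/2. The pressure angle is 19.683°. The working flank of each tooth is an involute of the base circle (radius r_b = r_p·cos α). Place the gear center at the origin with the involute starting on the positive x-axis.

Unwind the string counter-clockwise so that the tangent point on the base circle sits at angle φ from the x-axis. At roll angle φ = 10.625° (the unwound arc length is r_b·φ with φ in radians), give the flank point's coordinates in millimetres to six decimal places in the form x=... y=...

x=167.811141 y=0.349529

pitch radius r_p = m·N/2 = 4.673·75/2 = 175.237500
base radius r_b = r_p·cos α = 175.237500·cos 19.683° = 164.998464
roll angle φ = 10.625° = 0.18544123 rad
x = r_b·(cos φ + φ·sin φ) = 164.998464·(0.98285499 + 0.18544123·0.18438022) = 167.811141
y = r_b·(sin φ − φ·cos φ) = 164.998464·(0.18438022 − 0.18544123·0.98285499) = 0.349529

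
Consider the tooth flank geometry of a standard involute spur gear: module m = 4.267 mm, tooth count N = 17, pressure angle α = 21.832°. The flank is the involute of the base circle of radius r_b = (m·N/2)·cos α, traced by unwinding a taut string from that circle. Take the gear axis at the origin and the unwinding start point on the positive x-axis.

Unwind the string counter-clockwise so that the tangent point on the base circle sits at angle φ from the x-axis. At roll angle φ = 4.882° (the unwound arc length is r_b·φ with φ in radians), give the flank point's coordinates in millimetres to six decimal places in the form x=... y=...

x=33.790186 y=0.006938

pitch radius r_p = m·N/2 = 4.267·17/2 = 36.269500
base radius r_b = r_p·cos α = 36.269500·cos 21.832° = 33.668189
roll angle φ = 4.882° = 0.08520697 rad
x = r_b·(cos φ + φ·sin φ) = 33.668189·(0.99637208 + 0.08520697·0.08510391) = 33.790186
y = r_b·(sin φ − φ·cos φ) = 33.668189·(0.08510391 − 0.08520697·0.99637208) = 0.006938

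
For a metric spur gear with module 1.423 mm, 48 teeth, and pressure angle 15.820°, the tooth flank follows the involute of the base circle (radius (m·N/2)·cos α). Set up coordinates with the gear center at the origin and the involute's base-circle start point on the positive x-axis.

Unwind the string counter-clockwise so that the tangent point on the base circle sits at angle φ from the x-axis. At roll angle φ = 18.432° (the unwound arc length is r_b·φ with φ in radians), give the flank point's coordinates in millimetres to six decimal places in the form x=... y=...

x=34.514947 y=0.360889

pitch radius r_p = m·N/2 = 1.423·48/2 = 34.152000
base radius r_b = r_p·cos α = 34.152000·cos 15.820° = 32.858421
roll angle φ = 18.432° = 0.32169909 rad
x = r_b·(cos φ + φ·sin φ) = 32.858421·(0.94869957 + 0.32169909·0.31617894) = 34.514947
y = r_b·(sin φ − φ·cos φ) = 32.858421·(0.31617894 − 0.32169909·0.94869957) = 0.360889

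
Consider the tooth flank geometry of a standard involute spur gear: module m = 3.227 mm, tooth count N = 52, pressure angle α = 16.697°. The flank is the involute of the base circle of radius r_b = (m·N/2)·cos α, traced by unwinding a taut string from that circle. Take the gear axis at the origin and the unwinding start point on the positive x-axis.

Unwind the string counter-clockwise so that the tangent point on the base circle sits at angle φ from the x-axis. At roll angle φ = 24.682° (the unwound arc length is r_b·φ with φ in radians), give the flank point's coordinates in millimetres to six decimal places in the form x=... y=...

pitch radius r_p = m·N/2 = 3.227·52/2 = 83.902000
base radius r_b = r_p·cos α = 83.902000·cos 16.697° = 80.364485
roll angle φ = 24.682° = 0.43078217 rad
x = r_b·(cos φ + φ·sin φ) = 80.364485·(0.90863941 + 0.43078217·0.41758164) = 87.478842
y = r_b·(sin φ − φ·cos φ) = 80.364485·(0.41758164 − 0.43078217·0.90863941) = 2.102012

x=87.478842 y=2.102012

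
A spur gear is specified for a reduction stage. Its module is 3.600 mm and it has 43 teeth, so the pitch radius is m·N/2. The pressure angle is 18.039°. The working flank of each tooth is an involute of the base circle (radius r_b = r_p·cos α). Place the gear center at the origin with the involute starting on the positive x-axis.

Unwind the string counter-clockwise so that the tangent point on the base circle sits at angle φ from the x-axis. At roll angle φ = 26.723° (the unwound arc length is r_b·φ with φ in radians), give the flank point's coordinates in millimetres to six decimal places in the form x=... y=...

pitch radius r_p = m·N/2 = 3.600·43/2 = 77.400000
base radius r_b = r_p·cos α = 77.400000·cos 18.039° = 73.595477
roll angle φ = 26.723° = 0.46640434 rad
x = r_b·(cos φ + φ·sin φ) = 73.595477·(0.89319095 + 0.46640434·0.44967758) = 81.170109
y = r_b·(sin φ − φ·cos φ) = 73.595477·(0.44967758 − 0.46640434·0.89319095) = 2.435234

x=81.170109 y=2.435234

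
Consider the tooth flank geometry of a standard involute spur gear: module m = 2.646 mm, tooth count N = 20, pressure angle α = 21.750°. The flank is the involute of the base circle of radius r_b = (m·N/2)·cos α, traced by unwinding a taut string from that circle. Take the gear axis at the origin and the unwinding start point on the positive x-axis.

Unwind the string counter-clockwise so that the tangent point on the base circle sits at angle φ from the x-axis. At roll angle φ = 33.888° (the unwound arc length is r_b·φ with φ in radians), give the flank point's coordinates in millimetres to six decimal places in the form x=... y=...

x=28.506263 y=1.636424

pitch radius r_p = m·N/2 = 2.646·20/2 = 26.460000
base radius r_b = r_p·cos α = 26.460000·cos 21.750° = 24.576301
roll angle φ = 33.888° = 0.59145718 rad
x = r_b·(cos φ + φ·sin φ) = 24.576301·(0.83012908 + 0.59145718·0.55757126) = 28.506263
y = r_b·(sin φ − φ·cos φ) = 24.576301·(0.55757126 − 0.59145718·0.83012908) = 1.636424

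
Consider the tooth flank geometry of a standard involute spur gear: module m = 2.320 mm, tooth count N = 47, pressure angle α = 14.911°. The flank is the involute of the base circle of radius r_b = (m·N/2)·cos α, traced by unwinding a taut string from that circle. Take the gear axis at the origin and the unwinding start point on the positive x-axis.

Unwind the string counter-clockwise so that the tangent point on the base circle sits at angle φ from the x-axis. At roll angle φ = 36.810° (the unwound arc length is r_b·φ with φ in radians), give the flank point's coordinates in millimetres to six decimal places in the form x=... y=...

pitch radius r_p = m·N/2 = 2.320·47/2 = 54.520000
base radius r_b = r_p·cos α = 54.520000·cos 14.911° = 52.684131
roll angle φ = 36.810° = 0.64245570 rad
x = r_b·(cos φ + φ·sin φ) = 52.684131·(0.80062681 + 0.64245570·0.59916334) = 62.460342
y = r_b·(sin φ − φ·cos φ) = 52.684131·(0.59916334 − 0.64245570·0.80062681) = 4.467408

x=62.460342 y=4.467408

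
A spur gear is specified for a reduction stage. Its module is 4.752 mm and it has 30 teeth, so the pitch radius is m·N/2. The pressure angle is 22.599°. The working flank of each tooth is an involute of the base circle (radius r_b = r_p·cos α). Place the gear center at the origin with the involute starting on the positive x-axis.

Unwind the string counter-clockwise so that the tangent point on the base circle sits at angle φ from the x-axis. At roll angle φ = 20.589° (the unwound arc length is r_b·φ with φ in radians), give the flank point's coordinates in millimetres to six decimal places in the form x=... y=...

pitch radius r_p = m·N/2 = 4.752·30/2 = 71.280000
base radius r_b = r_p·cos α = 71.280000·cos 22.599° = 65.806902
roll angle φ = 20.589° = 0.35934584 rad
x = r_b·(cos φ + φ·sin φ) = 65.806902·(0.93612707 + 0.35934584·0.35166193) = 69.919526
y = r_b·(sin φ − φ·cos φ) = 65.806902·(0.35166193 − 0.35934584·0.93612707) = 1.004777

x=69.919526 y=1.004777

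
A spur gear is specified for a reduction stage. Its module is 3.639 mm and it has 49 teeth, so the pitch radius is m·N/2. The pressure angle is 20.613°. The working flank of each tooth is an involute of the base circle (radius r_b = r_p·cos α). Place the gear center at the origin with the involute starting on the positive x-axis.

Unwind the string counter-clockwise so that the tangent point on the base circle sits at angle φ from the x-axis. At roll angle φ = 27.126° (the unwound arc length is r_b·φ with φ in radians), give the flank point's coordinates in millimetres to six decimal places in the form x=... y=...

pitch radius r_p = m·N/2 = 3.639·49/2 = 89.155500
base radius r_b = r_p·cos α = 89.155500·cos 20.613° = 83.447736
roll angle φ = 27.126° = 0.47343801 rad
x = r_b·(cos φ + φ·sin φ) = 83.447736·(0.89000599 + 0.47343801·0.45594883) = 92.282307
y = r_b·(sin φ − φ·cos φ) = 83.447736·(0.45594883 − 0.47343801·0.89000599) = 2.886137

x=92.282307 y=2.886137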